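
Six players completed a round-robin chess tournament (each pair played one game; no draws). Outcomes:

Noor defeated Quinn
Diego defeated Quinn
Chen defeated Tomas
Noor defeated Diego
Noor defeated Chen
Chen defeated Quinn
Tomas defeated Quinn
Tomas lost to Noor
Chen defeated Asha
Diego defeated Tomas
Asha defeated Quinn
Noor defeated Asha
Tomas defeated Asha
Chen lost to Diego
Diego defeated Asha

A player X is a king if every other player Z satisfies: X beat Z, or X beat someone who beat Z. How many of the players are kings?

Asha cannot reach Diego, Noor, Tomas, Chen in two steps.
Quinn cannot reach Asha, Diego, Noor, Tomas, Chen in two steps.
Diego cannot reach Noor in two steps.
Noor reaches everyone (king).
Tomas cannot reach Diego, Noor, Chen in two steps.
Chen cannot reach Diego, Noor in two steps.
Kings: Noor — 1.

1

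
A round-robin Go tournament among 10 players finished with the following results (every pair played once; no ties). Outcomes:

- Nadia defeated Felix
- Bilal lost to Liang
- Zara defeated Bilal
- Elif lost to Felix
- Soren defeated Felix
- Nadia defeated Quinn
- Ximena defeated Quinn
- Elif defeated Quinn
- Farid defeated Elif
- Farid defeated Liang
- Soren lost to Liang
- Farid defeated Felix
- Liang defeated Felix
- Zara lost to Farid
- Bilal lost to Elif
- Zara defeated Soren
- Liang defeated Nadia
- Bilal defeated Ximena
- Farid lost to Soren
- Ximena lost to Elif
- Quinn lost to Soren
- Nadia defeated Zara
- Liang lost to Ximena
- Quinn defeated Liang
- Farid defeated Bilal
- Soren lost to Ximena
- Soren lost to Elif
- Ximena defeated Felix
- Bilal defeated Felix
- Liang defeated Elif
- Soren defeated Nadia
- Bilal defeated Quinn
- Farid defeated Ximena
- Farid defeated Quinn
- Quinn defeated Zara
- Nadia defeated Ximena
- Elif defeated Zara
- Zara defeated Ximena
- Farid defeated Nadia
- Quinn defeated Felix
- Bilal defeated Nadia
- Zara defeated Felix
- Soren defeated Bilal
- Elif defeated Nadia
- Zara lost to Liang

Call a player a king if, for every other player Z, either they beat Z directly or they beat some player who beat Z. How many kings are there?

6

Bilal cannot reach Farid in two steps.
Quinn cannot reach Farid in two steps.
Farid reaches everyone (king).
Zara reaches everyone (king).
Soren reaches everyone (king).
Nadia cannot reach Farid in two steps.
Liang reaches everyone (king).
Felix cannot reach Farid, Liang in two steps.
Ximena reaches everyone (king).
Elif reaches everyone (king).
Kings: Farid, Zara, Soren, Liang, Ximena, Elif — 6.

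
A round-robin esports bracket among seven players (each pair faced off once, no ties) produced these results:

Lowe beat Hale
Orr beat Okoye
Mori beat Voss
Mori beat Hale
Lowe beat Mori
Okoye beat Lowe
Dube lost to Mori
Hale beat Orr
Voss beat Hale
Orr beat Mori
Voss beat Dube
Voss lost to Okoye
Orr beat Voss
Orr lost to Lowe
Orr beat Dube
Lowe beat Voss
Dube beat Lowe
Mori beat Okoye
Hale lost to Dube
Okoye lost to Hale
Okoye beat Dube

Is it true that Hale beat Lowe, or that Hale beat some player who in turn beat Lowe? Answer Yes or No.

Yes

Hale did not beat Lowe directly.
Hale beat Okoye, Orr. Of those, Okoye beat Lowe.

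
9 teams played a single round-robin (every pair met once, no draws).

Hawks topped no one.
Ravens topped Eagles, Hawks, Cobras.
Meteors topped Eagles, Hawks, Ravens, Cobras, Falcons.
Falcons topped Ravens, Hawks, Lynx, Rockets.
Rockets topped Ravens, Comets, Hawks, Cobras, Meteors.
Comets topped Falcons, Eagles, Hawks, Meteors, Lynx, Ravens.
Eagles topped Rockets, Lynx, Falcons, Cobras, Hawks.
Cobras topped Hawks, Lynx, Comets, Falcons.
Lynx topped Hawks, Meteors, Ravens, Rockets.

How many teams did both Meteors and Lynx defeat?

Meteors beat: Falcons, Hawks, Cobras, Ravens, Eagles.
Lynx beat: Rockets, Hawks, Ravens, Meteors.
Both beat: Hawks, Ravens — 2.

2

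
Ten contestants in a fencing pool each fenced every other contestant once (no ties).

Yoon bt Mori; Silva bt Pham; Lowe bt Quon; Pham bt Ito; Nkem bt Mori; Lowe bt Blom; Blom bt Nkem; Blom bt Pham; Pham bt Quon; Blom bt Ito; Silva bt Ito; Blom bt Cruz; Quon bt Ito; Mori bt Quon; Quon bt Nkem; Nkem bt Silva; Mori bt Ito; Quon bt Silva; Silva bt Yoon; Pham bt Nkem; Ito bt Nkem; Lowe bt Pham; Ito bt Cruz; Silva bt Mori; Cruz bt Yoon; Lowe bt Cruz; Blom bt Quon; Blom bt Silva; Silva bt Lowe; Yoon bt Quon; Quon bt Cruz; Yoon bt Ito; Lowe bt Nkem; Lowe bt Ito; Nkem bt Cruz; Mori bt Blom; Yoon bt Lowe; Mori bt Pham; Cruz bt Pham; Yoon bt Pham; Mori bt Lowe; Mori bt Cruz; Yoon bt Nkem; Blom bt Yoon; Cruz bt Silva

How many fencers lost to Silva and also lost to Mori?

Silva beat: Yoon, Ito, Lowe, Pham, Mori.
Mori beat: Cruz, Blom, Ito, Lowe, Quon, Pham.
Both beat: Ito, Lowe, Pham — 3.

3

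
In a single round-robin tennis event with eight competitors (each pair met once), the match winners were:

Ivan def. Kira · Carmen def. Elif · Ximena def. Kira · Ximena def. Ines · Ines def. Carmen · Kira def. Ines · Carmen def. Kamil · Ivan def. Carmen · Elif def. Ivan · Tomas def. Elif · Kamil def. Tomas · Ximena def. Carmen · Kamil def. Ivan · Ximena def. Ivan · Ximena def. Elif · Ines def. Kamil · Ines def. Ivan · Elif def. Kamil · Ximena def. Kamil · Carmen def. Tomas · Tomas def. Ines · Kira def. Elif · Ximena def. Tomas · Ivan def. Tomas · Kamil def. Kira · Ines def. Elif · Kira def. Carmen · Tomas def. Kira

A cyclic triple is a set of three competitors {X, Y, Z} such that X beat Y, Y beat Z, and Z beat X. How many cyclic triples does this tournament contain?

13

Win totals: Ivan 3, Carmen 3, Kamil 3, Kira 3, Elif 2, Ximena 7, Tomas 3, Ines 4.
A competitor with w wins dominates both others in C(w,2) triples; summing gives 3 + 3 + 3 + 3 + 1 + 21 + 3 + 6 = 43 transitive triples.
Total triples C(8,3) = 56, so cyclic triples = 56 − 43 = 13.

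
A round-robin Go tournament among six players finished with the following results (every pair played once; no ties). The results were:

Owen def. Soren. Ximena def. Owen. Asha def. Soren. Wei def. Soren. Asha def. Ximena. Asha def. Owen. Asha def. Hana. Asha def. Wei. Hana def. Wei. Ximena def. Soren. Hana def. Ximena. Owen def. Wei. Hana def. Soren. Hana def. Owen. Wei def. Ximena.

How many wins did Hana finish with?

4

Hana's results: beat Owen, Wei, Ximena, Soren; lost to Asha.
That is 4 wins.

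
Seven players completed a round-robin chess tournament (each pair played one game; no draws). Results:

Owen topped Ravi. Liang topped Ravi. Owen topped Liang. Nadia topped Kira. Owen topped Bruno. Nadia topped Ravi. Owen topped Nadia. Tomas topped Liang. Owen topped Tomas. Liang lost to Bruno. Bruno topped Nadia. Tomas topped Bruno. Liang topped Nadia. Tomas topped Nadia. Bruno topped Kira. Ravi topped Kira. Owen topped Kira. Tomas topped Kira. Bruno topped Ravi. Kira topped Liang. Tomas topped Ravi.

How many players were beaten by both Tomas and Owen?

5

Tomas beat: Nadia, Bruno, Liang, Ravi, Kira.
Owen beat: Nadia, Tomas, Bruno, Liang, Ravi, Kira.
Both beat: Nadia, Bruno, Liang, Ravi, Kira — 5.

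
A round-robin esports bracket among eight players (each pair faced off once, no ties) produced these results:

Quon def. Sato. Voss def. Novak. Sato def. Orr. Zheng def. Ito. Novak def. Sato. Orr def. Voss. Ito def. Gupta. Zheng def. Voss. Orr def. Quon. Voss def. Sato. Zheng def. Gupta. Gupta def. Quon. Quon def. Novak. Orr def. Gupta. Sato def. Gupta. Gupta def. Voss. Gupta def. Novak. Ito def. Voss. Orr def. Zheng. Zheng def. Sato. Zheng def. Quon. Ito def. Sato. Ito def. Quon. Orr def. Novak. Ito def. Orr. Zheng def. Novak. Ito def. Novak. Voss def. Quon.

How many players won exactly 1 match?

Win totals: Gupta 3, Zheng 6, Novak 1, Sato 2, Orr 5, Quon 2, Ito 6, Voss 3.
Exactly 1: Novak — 1 player.

1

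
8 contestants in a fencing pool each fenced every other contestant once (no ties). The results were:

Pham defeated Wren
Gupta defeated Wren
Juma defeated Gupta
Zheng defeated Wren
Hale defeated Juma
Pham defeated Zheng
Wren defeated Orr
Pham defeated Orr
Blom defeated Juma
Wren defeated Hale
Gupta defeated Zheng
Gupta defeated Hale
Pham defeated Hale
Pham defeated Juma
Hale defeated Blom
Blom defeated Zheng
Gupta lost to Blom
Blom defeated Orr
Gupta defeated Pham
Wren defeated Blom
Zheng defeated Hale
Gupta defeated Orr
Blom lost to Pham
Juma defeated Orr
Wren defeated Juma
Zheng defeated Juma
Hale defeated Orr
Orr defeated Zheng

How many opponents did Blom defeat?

Blom's results: beat Juma, Zheng, Gupta, Orr; lost to Pham, Hale, Wren.
That is 4 wins.

4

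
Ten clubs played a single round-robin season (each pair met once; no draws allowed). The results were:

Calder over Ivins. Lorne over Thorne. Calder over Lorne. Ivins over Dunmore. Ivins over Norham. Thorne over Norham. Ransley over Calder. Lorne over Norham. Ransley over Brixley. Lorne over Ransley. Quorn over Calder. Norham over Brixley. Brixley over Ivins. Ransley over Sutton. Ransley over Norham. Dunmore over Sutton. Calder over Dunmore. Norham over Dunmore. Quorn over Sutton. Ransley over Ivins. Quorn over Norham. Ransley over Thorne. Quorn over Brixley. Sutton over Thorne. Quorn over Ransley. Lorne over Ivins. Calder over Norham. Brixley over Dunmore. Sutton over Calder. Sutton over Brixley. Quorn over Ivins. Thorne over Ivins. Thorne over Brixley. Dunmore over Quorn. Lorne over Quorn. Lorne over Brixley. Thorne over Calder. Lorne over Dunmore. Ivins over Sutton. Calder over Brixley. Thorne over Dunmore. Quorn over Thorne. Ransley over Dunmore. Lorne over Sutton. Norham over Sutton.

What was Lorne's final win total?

8

Lorne's results: beat Sutton, Thorne, Dunmore, Quorn, Norham, Ransley, Ivins, Brixley; lost to Calder.
That is 8 wins.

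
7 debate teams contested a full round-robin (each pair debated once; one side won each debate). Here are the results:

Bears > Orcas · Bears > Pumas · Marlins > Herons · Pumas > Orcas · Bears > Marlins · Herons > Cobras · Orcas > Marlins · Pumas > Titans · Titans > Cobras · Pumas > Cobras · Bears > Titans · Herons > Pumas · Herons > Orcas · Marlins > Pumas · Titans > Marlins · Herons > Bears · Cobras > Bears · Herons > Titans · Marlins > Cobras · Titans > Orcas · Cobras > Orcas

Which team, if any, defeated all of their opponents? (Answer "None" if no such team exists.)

Highest win total is Herons with 5 (out of 6 possible).
Herons lost to Marlins, so no team went undefeated.

None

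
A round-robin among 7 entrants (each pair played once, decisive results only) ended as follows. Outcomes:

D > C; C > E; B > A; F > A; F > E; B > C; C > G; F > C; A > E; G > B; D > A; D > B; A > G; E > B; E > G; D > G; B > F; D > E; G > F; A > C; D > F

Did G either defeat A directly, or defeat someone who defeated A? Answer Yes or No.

Yes

G did not beat A directly.
G beat B, F. Of those, B beat A.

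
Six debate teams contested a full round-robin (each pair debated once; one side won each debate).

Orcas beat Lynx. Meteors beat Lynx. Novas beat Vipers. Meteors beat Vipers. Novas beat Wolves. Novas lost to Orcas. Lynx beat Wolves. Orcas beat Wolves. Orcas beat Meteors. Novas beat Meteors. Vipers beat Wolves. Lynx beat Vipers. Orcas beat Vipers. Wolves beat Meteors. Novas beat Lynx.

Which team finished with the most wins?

Orcas

Win totals: Meteors 2, Lynx 2, Orcas 5, Novas 4, Wolves 1, Vipers 1.
Orcas leads with 5 wins (next highest: 4).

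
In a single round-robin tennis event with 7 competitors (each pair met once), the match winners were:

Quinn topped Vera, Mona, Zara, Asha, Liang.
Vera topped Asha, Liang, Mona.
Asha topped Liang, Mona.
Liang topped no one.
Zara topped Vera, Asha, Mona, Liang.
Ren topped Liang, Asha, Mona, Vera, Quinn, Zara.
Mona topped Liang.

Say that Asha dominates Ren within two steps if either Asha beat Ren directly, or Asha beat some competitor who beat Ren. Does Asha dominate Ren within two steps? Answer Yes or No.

Asha did not beat Ren directly.
Asha beat Liang, Mona, but each of them lost to Ren. No two-step path.

No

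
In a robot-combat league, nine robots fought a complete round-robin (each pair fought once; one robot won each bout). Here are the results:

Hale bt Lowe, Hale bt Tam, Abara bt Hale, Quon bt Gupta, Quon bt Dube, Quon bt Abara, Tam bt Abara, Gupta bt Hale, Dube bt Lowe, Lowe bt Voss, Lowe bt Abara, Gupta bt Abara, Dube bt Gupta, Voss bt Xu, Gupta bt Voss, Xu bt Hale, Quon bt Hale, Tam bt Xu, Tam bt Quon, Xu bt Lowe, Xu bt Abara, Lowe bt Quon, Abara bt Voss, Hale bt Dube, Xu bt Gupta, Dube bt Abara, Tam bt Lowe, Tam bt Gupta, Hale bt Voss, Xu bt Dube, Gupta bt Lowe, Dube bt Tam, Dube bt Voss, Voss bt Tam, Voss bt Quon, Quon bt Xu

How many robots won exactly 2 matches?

Win totals: Quon 5, Voss 3, Xu 5, Hale 4, Tam 5, Lowe 3, Abara 2, Dube 5, Gupta 4.
Exactly 2: Abara — 1 robot.

1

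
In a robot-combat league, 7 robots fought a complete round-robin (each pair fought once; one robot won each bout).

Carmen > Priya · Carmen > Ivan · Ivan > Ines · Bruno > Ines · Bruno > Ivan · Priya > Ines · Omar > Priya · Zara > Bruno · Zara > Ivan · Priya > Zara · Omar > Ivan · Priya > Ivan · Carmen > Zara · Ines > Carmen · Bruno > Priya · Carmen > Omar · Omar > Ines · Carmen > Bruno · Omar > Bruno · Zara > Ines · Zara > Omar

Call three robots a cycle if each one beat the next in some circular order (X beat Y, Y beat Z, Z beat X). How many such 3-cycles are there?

Win totals: Bruno 3, Omar 4, Ines 1, Priya 3, Ivan 1, Carmen 5, Zara 4.
A robot with w wins dominates both others in C(w,2) triples; summing gives 3 + 6 + 0 + 3 + 0 + 10 + 6 = 28 transitive triples.
Total triples C(7,3) = 35, so cyclic triples = 35 − 28 = 7.

7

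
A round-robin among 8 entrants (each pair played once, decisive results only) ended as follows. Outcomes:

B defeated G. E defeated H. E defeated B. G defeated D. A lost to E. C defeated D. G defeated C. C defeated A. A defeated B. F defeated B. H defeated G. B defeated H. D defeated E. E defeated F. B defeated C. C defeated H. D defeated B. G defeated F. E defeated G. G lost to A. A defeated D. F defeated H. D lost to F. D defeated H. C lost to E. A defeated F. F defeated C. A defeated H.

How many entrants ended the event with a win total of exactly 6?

Win totals: A 5, B 3, C 3, D 3, E 6, F 4, G 3, H 1.
Exactly 6: E — 1 entrant.

1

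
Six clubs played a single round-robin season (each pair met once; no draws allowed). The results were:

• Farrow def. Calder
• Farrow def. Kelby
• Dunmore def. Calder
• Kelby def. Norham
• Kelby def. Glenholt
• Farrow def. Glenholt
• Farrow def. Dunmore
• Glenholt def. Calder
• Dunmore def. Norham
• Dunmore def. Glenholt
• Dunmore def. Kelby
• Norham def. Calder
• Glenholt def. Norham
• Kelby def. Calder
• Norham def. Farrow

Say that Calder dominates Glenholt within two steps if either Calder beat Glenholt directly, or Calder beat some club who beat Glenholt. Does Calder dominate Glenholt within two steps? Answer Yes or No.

No

Calder did not beat Glenholt directly.
Calder beat no one, so there is no intermediate club.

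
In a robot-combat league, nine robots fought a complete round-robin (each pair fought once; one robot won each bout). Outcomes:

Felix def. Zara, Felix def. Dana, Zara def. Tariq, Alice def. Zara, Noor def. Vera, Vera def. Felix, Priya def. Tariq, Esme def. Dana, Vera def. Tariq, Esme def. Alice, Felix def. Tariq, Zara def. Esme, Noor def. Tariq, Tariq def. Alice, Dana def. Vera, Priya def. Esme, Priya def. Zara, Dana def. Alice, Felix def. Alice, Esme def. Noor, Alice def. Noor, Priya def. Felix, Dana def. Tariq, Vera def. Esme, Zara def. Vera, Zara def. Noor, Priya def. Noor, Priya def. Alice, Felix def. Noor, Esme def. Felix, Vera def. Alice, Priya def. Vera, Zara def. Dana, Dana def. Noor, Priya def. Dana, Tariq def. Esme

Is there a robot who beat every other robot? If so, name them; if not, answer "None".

Priya

Priya has 8 wins out of 8 opponents — a perfect record.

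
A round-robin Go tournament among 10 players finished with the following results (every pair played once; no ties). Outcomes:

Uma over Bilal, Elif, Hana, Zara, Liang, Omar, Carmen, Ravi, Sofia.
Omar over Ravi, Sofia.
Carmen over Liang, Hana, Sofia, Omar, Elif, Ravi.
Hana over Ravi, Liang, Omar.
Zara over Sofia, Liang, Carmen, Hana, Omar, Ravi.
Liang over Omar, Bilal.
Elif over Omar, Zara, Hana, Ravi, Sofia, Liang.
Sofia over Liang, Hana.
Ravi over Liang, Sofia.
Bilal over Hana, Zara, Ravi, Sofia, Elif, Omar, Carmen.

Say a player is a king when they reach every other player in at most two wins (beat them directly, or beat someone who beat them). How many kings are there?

Elif cannot reach Uma in two steps.
Omar cannot reach Elif, Zara, Bilal, Uma, Carmen in two steps.
Liang cannot reach Uma in two steps.
Zara cannot reach Uma in two steps.
Bilal cannot reach Uma in two steps.
Sofia cannot reach Elif, Zara, Uma, Carmen in two steps.
Uma reaches everyone (king).
Carmen cannot reach Uma in two steps.
Hana cannot reach Elif, Zara, Uma, Carmen in two steps.
Ravi cannot reach Elif, Zara, Uma, Carmen in two steps.
Kings: Uma — 1.

1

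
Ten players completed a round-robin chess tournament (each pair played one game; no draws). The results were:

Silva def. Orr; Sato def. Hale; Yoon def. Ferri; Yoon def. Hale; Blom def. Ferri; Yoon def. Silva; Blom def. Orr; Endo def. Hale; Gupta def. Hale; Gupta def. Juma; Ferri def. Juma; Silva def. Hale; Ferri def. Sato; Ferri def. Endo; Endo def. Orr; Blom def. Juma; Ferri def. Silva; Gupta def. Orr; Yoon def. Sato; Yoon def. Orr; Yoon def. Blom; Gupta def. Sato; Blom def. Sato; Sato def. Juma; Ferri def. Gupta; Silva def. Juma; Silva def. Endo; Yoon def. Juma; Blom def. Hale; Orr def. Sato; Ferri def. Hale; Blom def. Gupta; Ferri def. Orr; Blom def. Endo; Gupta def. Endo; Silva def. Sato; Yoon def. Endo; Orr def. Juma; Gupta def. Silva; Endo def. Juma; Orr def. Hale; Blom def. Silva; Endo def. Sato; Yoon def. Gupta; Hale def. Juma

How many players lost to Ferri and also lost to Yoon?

Ferri beat: Orr, Endo, Gupta, Hale, Sato, Juma, Silva.
Yoon beat: Orr, Endo, Gupta, Hale, Blom, Sato, Juma, Silva, Ferri.
Both beat: Orr, Endo, Gupta, Hale, Sato, Juma, Silva — 7.

7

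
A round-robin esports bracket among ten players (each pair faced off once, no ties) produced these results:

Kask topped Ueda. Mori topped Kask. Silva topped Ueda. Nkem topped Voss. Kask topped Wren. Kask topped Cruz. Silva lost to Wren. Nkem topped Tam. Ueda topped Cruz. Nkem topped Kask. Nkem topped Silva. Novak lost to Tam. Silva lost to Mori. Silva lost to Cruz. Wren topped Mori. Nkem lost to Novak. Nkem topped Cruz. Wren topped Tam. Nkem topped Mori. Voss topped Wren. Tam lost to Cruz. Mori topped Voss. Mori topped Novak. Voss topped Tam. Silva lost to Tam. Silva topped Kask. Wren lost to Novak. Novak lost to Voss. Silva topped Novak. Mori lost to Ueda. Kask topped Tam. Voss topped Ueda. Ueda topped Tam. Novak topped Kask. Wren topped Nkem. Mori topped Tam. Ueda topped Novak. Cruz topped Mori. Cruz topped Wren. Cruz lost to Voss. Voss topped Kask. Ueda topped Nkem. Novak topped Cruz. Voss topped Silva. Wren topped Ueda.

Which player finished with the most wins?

Voss

Win totals: Novak 4, Kask 4, Tam 2, Nkem 6, Voss 7, Cruz 4, Mori 5, Wren 5, Silva 3, Ueda 5.
Voss leads with 7 wins (next highest: 6).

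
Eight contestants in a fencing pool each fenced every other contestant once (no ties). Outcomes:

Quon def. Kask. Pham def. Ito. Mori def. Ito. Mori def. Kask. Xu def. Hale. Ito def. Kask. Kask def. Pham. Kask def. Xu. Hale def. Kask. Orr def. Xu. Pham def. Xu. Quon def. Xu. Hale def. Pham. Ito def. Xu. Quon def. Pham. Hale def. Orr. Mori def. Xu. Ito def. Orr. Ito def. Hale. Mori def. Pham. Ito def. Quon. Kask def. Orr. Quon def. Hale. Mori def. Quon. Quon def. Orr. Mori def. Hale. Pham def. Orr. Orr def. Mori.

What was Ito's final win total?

Ito's results: beat Quon, Kask, Orr, Xu, Hale; lost to Mori, Pham.
That is 5 wins.

5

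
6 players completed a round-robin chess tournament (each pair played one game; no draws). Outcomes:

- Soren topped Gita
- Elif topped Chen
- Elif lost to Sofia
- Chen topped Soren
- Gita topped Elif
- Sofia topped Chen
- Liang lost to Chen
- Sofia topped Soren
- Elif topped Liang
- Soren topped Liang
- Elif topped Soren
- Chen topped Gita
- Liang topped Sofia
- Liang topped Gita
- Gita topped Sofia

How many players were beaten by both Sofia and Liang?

0

Sofia beat: Elif, Chen, Soren.
Liang beat: Gita, Sofia.
No one was beaten by both.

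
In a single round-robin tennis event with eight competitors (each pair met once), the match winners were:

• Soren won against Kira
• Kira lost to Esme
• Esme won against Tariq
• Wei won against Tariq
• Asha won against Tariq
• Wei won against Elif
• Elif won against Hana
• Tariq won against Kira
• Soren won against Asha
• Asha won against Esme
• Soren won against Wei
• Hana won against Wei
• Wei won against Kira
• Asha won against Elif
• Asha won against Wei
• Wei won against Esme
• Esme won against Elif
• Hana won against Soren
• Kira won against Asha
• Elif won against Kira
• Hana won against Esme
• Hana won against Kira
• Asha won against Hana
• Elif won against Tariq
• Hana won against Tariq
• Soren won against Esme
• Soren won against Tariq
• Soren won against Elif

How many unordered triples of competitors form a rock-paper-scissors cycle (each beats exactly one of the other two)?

Win totals: Hana 5, Elif 3, Asha 5, Esme 3, Soren 6, Wei 4, Tariq 1, Kira 1.
A competitor with w wins dominates both others in C(w,2) triples; summing gives 10 + 3 + 10 + 3 + 15 + 6 + 0 + 0 = 47 transitive triples.
Total triples C(8,3) = 56, so cyclic triples = 56 − 47 = 9.

9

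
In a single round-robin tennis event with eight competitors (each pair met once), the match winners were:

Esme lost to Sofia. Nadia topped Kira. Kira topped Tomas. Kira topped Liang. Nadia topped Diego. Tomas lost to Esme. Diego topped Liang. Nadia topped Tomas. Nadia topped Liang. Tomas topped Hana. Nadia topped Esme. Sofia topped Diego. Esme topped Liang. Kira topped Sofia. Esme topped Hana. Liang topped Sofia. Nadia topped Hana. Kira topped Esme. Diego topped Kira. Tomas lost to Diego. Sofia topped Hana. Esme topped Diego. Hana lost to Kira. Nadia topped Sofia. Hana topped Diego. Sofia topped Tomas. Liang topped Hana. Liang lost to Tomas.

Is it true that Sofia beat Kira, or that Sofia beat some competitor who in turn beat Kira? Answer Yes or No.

Sofia did not beat Kira directly.
Sofia beat Diego, Tomas, Esme, Hana. Of those, Diego beat Kira.

Yes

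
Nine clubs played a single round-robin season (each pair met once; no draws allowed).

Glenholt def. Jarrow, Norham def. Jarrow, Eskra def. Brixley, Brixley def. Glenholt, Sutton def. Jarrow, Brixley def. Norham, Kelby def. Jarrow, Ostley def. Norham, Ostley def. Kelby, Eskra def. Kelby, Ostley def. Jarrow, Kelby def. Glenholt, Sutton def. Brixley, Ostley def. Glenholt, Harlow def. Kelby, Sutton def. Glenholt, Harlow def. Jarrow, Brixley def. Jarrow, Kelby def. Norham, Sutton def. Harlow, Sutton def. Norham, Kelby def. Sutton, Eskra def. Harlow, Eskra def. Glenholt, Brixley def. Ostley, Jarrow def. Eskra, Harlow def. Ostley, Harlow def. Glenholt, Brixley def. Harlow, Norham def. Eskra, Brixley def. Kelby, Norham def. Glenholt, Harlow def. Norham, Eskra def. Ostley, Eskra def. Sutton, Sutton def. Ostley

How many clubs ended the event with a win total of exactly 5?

1

Win totals: Kelby 4, Eskra 6, Brixley 6, Sutton 6, Ostley 4, Harlow 5, Jarrow 1, Norham 3, Glenholt 1.
Exactly 5: Harlow — 1 club.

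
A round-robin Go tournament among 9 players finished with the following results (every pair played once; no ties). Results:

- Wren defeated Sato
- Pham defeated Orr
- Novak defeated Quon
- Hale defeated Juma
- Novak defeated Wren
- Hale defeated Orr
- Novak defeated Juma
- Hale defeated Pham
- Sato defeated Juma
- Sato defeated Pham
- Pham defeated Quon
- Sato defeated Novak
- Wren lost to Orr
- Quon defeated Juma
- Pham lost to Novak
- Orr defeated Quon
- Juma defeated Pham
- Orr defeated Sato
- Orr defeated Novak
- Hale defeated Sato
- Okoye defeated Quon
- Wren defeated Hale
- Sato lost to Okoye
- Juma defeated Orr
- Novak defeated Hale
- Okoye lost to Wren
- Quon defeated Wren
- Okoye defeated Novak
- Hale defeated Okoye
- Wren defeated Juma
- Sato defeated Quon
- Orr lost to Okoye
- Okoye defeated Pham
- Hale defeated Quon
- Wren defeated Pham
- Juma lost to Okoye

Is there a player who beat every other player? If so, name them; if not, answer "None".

None

Highest win total is Okoye with 6 (out of 8 possible).
Okoye lost to Wren, Hale, so no player went undefeated.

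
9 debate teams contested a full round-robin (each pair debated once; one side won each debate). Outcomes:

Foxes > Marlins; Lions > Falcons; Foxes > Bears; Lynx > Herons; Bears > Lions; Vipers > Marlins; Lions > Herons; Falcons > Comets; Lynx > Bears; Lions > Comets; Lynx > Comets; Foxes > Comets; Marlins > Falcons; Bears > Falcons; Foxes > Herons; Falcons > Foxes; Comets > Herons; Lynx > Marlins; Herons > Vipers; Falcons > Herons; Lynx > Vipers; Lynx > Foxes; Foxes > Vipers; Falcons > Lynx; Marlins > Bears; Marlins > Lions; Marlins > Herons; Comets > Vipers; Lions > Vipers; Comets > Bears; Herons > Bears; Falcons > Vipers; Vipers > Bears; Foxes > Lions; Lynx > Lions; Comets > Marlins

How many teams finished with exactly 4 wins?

Win totals: Vipers 2, Bears 2, Comets 4, Lions 4, Herons 2, Marlins 4, Lynx 7, Falcons 5, Foxes 6.
Exactly 4: Comets, Lions, Marlins — 3 teams.

3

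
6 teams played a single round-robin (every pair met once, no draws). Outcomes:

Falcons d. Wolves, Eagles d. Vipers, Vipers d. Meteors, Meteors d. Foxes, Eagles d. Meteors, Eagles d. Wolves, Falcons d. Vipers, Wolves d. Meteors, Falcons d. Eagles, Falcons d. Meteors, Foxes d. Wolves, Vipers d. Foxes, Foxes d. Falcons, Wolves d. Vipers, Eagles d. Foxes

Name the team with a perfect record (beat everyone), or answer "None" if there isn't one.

None

Highest win total is Falcons with 4 (out of 5 possible).
Falcons lost to Foxes, so no team went undefeated.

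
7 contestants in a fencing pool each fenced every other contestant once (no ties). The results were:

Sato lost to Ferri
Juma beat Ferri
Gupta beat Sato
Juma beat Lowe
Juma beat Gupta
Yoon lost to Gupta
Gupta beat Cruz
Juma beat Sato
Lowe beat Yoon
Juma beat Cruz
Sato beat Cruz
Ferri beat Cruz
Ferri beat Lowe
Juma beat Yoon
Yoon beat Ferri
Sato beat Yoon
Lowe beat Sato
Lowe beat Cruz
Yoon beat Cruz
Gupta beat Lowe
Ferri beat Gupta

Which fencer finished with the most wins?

Juma

Win totals: Ferri 4, Yoon 2, Sato 2, Cruz 0, Juma 6, Lowe 3, Gupta 4.
Juma leads with 6 wins (next highest: 4).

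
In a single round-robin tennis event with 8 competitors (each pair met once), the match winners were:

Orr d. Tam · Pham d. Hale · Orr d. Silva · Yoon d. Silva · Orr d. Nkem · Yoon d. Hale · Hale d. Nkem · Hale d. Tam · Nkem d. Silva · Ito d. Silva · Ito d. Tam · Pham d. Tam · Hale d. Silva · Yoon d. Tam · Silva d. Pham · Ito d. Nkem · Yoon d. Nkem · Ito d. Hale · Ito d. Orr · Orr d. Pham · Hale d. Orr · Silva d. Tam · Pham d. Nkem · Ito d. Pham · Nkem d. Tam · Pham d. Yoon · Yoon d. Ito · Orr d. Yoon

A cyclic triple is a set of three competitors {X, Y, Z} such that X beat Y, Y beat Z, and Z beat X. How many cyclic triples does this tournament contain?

7

Win totals: Orr 5, Yoon 5, Tam 0, Silva 2, Pham 4, Nkem 2, Ito 6, Hale 4.
A competitor with w wins dominates both others in C(w,2) triples; summing gives 10 + 10 + 0 + 1 + 6 + 1 + 15 + 6 = 49 transitive triples.
Total triples C(8,3) = 56, so cyclic triples = 56 − 49 = 7.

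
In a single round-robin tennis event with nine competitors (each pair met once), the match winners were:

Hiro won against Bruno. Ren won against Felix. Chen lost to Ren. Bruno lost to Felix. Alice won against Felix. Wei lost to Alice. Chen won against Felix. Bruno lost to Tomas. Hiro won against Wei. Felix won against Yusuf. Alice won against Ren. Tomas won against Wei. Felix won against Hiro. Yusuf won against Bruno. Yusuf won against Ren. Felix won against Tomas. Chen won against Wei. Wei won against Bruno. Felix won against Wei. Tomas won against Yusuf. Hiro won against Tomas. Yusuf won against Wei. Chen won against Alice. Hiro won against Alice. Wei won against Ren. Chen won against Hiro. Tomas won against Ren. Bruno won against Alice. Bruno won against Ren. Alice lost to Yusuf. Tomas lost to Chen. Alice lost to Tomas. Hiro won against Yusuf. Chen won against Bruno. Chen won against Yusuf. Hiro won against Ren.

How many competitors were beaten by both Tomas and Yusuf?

Tomas beat: Bruno, Yusuf, Wei, Alice, Ren.
Yusuf beat: Bruno, Wei, Alice, Ren.
Both beat: Bruno, Wei, Alice, Ren — 4.

4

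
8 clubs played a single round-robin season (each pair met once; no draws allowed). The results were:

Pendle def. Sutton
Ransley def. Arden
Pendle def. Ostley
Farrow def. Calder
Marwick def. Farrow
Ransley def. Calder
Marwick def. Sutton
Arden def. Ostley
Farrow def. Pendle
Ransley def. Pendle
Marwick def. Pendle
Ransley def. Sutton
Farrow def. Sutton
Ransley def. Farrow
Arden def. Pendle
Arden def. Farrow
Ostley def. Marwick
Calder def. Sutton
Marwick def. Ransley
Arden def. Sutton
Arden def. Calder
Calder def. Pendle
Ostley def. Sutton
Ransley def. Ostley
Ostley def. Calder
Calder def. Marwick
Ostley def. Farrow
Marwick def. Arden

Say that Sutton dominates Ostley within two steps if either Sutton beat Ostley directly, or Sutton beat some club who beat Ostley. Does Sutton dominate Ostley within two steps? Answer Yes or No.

Sutton did not beat Ostley directly.
Sutton beat no one, so there is no intermediate club.

No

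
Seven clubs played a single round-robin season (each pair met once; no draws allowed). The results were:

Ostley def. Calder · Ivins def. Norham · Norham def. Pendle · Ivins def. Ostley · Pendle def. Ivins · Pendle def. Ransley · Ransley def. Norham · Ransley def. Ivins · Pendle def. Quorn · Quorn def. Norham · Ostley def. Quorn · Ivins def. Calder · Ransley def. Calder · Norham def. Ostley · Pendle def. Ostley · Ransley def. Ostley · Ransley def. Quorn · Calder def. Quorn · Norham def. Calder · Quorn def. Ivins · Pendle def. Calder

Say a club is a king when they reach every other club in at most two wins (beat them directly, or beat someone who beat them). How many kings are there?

Ransley reaches everyone (king).
Pendle reaches everyone (king).
Ivins cannot reach Ransley in two steps.
Norham reaches everyone (king).
Ostley cannot reach Ransley, Pendle in two steps.
Quorn cannot reach Ransley in two steps.
Calder cannot reach Ransley, Pendle, Ostley in two steps.
Kings: Ransley, Pendle, Norham — 3.

3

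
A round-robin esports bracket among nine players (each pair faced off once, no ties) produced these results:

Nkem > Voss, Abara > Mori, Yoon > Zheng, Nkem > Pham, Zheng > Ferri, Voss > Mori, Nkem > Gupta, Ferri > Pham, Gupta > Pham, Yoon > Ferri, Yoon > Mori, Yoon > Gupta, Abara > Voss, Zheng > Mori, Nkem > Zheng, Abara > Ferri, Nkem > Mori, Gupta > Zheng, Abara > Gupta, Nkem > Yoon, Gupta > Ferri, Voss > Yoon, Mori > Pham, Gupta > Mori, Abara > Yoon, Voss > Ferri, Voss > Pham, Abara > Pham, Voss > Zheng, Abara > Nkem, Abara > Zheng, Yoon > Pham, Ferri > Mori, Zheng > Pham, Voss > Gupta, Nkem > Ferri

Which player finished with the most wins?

Win totals: Yoon 5, Voss 6, Abara 8, Nkem 7, Ferri 2, Mori 1, Zheng 3, Gupta 4, Pham 0.
Abara leads with 8 wins (next highest: 7).

Abara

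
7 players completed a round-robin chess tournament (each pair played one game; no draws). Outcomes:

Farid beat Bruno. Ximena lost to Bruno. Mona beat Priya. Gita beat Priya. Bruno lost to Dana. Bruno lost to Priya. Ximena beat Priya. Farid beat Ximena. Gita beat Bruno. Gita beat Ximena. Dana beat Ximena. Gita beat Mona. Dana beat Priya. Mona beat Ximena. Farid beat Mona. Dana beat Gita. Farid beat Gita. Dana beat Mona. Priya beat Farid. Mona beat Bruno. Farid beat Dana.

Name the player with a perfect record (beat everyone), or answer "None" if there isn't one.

Highest win total is Farid with 5 (out of 6 possible).
Farid lost to Priya, so no player went undefeated.

None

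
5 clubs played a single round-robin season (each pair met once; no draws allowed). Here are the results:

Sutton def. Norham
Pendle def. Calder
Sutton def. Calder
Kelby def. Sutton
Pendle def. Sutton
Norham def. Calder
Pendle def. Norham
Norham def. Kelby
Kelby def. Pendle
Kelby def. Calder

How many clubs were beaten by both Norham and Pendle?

Norham beat: Kelby, Calder.
Pendle beat: Norham, Sutton, Calder.
Both beat: Calder — 1.

1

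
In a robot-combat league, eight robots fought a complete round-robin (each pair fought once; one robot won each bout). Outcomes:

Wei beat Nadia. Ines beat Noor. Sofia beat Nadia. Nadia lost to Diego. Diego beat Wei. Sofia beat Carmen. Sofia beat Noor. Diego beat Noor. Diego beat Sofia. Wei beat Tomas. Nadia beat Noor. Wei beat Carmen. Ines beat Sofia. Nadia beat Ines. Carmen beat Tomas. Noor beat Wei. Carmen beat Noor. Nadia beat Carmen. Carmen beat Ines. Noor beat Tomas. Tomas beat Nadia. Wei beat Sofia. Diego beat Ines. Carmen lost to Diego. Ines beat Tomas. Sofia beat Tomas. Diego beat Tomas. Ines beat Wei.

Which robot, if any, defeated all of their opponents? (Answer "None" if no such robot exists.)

Diego has 7 wins out of 7 opponents — a perfect record.

Diego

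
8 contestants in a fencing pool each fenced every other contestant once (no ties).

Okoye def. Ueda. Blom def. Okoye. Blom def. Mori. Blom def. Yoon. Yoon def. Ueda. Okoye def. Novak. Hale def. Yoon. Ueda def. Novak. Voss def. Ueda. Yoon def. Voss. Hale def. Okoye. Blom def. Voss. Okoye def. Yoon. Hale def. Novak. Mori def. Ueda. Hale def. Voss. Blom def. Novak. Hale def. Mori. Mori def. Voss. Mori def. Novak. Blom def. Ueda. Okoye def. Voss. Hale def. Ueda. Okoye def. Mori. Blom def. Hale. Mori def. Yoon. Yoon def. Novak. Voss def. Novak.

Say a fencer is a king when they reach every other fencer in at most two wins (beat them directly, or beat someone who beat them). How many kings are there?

1

Mori cannot reach Blom, Okoye, Hale in two steps.
Novak cannot reach Mori, Blom, Ueda, Okoye, Voss, Hale, Yoon in two steps.
Blom reaches everyone (king).
Ueda cannot reach Mori, Blom, Okoye, Voss, Hale, Yoon in two steps.
Okoye cannot reach Blom, Hale in two steps.
Voss cannot reach Mori, Blom, Okoye, Hale, Yoon in two steps.
Hale cannot reach Blom in two steps.
Yoon cannot reach Mori, Blom, Okoye, Hale in two steps.
Kings: Blom — 1.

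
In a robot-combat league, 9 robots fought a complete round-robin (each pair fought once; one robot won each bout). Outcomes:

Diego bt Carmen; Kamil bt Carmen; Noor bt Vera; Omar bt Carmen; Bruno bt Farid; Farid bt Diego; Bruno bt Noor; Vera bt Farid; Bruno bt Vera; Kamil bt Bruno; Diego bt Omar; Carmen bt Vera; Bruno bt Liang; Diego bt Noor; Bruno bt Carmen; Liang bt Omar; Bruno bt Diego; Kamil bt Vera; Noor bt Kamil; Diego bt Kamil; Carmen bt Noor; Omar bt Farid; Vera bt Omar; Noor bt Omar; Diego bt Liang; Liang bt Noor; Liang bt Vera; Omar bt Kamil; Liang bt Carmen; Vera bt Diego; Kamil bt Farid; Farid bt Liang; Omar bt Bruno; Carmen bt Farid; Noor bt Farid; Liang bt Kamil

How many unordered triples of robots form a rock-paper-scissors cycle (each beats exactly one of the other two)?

24

Win totals: Liang 5, Farid 2, Diego 5, Vera 3, Carmen 3, Noor 4, Kamil 4, Bruno 6, Omar 4.
A robot with w wins dominates both others in C(w,2) triples; summing gives 10 + 1 + 10 + 3 + 3 + 6 + 6 + 15 + 6 = 60 transitive triples.
Total triples C(9,3) = 84, so cyclic triples = 84 − 60 = 24.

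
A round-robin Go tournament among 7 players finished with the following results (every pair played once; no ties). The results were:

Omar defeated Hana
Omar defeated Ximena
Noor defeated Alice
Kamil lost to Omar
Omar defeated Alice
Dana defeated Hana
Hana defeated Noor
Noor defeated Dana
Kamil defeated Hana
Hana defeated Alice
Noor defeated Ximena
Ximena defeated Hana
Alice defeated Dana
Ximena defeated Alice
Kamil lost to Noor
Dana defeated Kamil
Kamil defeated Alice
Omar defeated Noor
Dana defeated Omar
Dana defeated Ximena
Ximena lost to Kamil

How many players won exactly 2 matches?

2

Win totals: Ximena 2, Alice 1, Omar 5, Hana 2, Kamil 3, Noor 4, Dana 4.
Exactly 2: Ximena, Hana — 2 players.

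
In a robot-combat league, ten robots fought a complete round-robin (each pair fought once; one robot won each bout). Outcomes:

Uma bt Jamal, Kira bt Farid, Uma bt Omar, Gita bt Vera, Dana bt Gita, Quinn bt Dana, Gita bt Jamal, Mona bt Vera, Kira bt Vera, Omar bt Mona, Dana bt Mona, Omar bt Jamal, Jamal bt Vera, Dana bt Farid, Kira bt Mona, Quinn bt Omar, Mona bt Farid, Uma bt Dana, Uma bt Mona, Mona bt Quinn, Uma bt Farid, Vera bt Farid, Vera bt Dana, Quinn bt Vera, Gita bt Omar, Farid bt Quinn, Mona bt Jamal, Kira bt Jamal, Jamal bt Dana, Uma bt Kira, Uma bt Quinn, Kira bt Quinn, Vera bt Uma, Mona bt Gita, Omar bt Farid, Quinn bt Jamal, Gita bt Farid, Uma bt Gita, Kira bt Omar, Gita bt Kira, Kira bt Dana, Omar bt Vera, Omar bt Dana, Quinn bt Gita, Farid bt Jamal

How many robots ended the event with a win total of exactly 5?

Win totals: Mona 5, Omar 5, Uma 8, Dana 3, Kira 7, Gita 5, Quinn 5, Jamal 2, Farid 2, Vera 3.
Exactly 5: Mona, Omar, Gita, Quinn — 4 robots.

4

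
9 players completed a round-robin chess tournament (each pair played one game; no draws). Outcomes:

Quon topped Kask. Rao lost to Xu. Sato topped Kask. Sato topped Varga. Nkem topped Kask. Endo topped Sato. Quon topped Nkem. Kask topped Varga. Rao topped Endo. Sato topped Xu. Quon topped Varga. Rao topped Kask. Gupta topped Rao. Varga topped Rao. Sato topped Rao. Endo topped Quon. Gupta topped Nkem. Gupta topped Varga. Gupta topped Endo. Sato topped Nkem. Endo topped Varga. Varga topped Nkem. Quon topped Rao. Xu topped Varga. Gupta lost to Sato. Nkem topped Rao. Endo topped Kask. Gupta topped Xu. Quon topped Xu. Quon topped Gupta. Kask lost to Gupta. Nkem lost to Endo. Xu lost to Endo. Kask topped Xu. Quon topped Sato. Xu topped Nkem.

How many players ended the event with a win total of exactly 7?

1

Win totals: Sato 6, Endo 6, Xu 3, Gupta 6, Quon 7, Varga 2, Rao 2, Kask 2, Nkem 2.
Exactly 7: Quon — 1 player.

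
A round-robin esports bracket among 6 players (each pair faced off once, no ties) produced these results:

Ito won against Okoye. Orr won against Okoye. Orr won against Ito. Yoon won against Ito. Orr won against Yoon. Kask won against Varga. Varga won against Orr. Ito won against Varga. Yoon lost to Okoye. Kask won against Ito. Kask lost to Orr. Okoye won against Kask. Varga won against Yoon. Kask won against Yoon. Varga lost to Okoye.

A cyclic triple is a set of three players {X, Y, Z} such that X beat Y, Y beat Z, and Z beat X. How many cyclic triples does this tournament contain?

6

Win totals: Yoon 1, Ito 2, Okoye 3, Kask 3, Orr 4, Varga 2.
A player with w wins dominates both others in C(w,2) triples; summing gives 0 + 1 + 3 + 3 + 6 + 1 = 14 transitive triples.
Total triples C(6,3) = 20, so cyclic triples = 20 − 14 = 6.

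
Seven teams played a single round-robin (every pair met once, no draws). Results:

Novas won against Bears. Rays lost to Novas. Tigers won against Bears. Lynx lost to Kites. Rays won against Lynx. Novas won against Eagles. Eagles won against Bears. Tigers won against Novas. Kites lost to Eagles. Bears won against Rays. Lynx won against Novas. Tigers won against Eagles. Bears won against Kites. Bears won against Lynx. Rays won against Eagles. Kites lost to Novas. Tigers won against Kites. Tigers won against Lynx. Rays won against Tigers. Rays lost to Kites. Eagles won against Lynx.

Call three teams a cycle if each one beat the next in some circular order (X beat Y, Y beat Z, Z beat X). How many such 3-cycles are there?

Win totals: Bears 3, Novas 4, Tigers 5, Eagles 3, Kites 2, Rays 3, Lynx 1.
A team with w wins dominates both others in C(w,2) triples; summing gives 3 + 6 + 10 + 3 + 1 + 3 + 0 = 26 transitive triples.
Total triples C(7,3) = 35, so cyclic triples = 35 − 26 = 9.

9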